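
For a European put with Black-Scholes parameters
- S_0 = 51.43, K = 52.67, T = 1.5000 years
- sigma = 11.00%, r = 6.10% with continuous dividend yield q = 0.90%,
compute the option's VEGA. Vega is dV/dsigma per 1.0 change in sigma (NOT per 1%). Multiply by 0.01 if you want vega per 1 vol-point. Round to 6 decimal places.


Answer: Vega = 22.204726

Derivation:
d1 = 0.4694901828; d2 = 0.3347682470
phi(d1) = 0.3573108853; exp(-qT) = 0.9865907163; exp(-rT) = 0.9125613162
Vega = S * exp(-qT) * phi(d1) * sqrt(T) = 51.4300 * 0.9865907163 * 0.3573108853 * 1.2247448714 = 22.204726


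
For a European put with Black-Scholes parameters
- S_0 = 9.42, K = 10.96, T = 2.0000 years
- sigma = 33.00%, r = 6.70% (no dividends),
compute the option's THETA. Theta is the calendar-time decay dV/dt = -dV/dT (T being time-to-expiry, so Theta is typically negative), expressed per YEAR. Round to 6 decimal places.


Answer: Theta = -0.040491

Derivation:
d1 = 0.1960245856; d2 = -0.2706658900
phi(d1) = 0.3913506365; exp(-qT) = 1.0000000000; exp(-rT) = 0.8745900646
Theta = -S*exp(-qT)*phi(d1)*sigma/(2*sqrt(T)) + r*K*exp(-rT)*N(-d2) - q*S*exp(-qT)*N(-d1)
N(-d1) = 0.4222954614; N(-d2) = 0.6066759932; sqrt(T) = 1.4142135624
Term 1 = -9.4200 * 1.0000000000 * 0.3913506365 * 0.3300 / (2 * 1.4142135624) = -0.4301162925
Term 2 = 0.0670 * 10.9600 * 0.8745900646 * 0.6066759932 = 0.3896249020
Term 3 = 0 (no dividend yield, q = 0)
Theta = -0.4301162925 + (0.3896249020) + (0.0000000000) = -0.040491


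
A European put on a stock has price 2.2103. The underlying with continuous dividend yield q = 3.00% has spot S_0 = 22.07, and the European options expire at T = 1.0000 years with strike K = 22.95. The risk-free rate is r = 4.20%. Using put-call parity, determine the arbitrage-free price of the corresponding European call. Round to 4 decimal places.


Put-call parity: C - P = S_0 * exp(-qT) - K * exp(-rT).
S_0 * exp(-qT) = 22.0700 * 0.97044553 = 21.41773293
K * exp(-rT) = 22.9500 * 0.95886978 = 22.00606146
C = P + S*exp(-qT) - K*exp(-rT)
C = 2.2103 + 21.41773293 - 22.00606146 = 1.6220

Answer: Call price = 1.6220


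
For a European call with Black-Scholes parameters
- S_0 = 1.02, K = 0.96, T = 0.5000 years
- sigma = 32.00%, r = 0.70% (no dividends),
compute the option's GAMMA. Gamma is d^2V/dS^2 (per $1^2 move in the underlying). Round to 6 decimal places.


Answer: Gamma = 1.597833

Derivation:
d1 = 0.3965305533; d2 = 0.1702563833
phi(d1) = 0.3687793530; exp(-qT) = 1.0000000000; exp(-rT) = 0.9965061179
Gamma = exp(-qT) * phi(d1) / (S * sigma * sqrt(T)) = 1.0000000000 * 0.3687793530 / (1.0200 * 0.3200 * 0.7071067812) = 1.597833


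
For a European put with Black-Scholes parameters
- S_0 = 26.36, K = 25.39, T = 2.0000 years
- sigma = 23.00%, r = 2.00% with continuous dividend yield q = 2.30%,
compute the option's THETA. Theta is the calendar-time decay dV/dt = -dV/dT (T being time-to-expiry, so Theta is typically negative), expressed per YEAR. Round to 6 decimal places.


Answer: Theta = -0.763164

Derivation:
d1 = 0.2594538150; d2 = -0.0658153043
phi(d1) = 0.3857380857; exp(-qT) = 0.9550419622; exp(-rT) = 0.9607894392
Theta = -S*exp(-qT)*phi(d1)*sigma/(2*sqrt(T)) + r*K*exp(-rT)*N(-d2) - q*S*exp(-qT)*N(-d1)
N(-d1) = 0.3976425562; N(-d2) = 0.5262375642; sqrt(T) = 1.4142135624
Term 1 = -26.3600 * 0.9550419622 * 0.3857380857 * 0.2300 / (2 * 1.4142135624) = -0.7896656069
Term 2 = 0.0200 * 25.3900 * 0.9607894392 * 0.5262375642 = 0.2567454544
Term 3 = -0.0230 * 26.3600 * 0.9550419622 * 0.3976425562 = -0.2302441225
Theta = -0.7896656069 + (0.2567454544) + (-0.2302441225) = -0.763164


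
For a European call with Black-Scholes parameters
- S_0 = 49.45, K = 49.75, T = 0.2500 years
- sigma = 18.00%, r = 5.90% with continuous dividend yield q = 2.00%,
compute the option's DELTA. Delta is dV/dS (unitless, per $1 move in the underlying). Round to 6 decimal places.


Answer: Delta = 0.531653

Derivation:
d1 = 0.0861288274; d2 = -0.0038711726
phi(d1) = 0.3974653094; exp(-qT) = 0.9950124792; exp(-rT) = 0.9853582484
N(d1) = 0.5343179961
Delta = exp(-qT) * N(d1) = 0.9950124792 * 0.5343179961 = 0.531653


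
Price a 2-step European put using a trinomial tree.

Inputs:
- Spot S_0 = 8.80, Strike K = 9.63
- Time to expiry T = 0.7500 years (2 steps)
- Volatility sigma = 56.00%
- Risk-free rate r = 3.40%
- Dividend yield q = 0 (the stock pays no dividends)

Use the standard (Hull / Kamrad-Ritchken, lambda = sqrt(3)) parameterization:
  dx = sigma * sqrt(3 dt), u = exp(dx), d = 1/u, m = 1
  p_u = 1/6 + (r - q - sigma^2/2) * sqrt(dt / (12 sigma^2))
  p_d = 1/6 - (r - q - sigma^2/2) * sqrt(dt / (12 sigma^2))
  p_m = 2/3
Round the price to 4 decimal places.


Answer: Price = V(0,0) = 1.9619

Derivation:
dt = T/N = 0.375000; dx = sigma*sqrt(3*dt) = 0.593970
u = exp(dx) = 1.811164; d = 1/u = 0.552131
p_u = 0.127902, p_m = 0.666667, p_d = 0.205431
Discount per step: exp(-r*dt) = 0.987331
Stock lattice S(k, j) with j the centered position index:
  k=0: S(0,+0) = 8.8000
  k=1: S(1,-1) = 4.8588; S(1,+0) = 8.8000; S(1,+1) = 15.9382
  k=2: S(2,-2) = 2.6827; S(2,-1) = 4.8588; S(2,+0) = 8.8000; S(2,+1) = 15.9382; S(2,+2) = 28.8668
Terminal payoffs V(N, j) = max(K - S_T, 0):
  V(2,-2) = 6.947331; V(2,-1) = 4.771246; V(2,+0) = 0.830000; V(2,+1) = 0.000000; V(2,+2) = 0.000000
Backward induction: V(k, j) = exp(-r*dt) * [p_u * V(k+1, j+1) + p_m * V(k+1, j) + p_d * V(k+1, j-1)]
  V(1,-1) = exp(-r*dt) * [p_u*0.830000 + p_m*4.771246 + p_d*6.947331] = 4.654464
  V(1,+0) = exp(-r*dt) * [p_u*0.000000 + p_m*0.830000 + p_d*4.771246] = 1.514068
  V(1,+1) = exp(-r*dt) * [p_u*0.000000 + p_m*0.000000 + p_d*0.830000] = 0.168348
  V(0,+0) = exp(-r*dt) * [p_u*0.168348 + p_m*1.514068 + p_d*4.654464] = 1.961909


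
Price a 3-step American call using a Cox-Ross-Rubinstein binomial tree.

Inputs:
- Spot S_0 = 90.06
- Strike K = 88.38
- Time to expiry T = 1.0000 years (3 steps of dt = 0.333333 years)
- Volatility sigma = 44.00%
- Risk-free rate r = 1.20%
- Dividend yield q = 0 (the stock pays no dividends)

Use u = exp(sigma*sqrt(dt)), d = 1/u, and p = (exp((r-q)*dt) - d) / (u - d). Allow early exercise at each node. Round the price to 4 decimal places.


dt = T/N = 0.333333
u = exp(sigma*sqrt(dt)) = 1.289216; d = 1/u = 0.775665
p = (exp((r-q)*dt) - d) / (u - d) = 0.444635
Discount per step: exp(-r*dt) = 0.996008
Stock lattice S(k, i) with i counting down-moves:
  k=0: S(0,0) = 90.0600
  k=1: S(1,0) = 116.1068; S(1,1) = 69.8564
  k=2: S(2,0) = 149.6867; S(2,1) = 90.0600; S(2,2) = 54.1852
  k=3: S(3,0) = 192.9784; S(3,1) = 116.1068; S(3,2) = 69.8564; S(3,3) = 42.0296
Terminal payoffs V(N, i) = max(S_T - K, 0):
  V(3,0) = 104.598439; V(3,1) = 27.726774; V(3,2) = 0.000000; V(3,3) = 0.000000
Backward induction: V(k, i) = exp(-r*dt) * [p * V(k+1, i) + (1-p) * V(k+1, i+1)]; then take max(V_cont, immediate exercise) for American.
  V(2,0) = exp(-r*dt) * [p*104.598439 + (1-p)*27.726774] = 61.659500; exercise = 61.306686; V(2,0) = max -> 61.659500
  V(2,1) = exp(-r*dt) * [p*27.726774 + (1-p)*0.000000] = 12.279089; exercise = 1.680000; V(2,1) = max -> 12.279089
  V(2,2) = exp(-r*dt) * [p*0.000000 + (1-p)*0.000000] = 0.000000; exercise = 0.000000; V(2,2) = max -> 0.000000
  V(1,0) = exp(-r*dt) * [p*61.659500 + (1-p)*12.279089] = 34.098696; exercise = 27.726774; V(1,0) = max -> 34.098696
  V(1,1) = exp(-r*dt) * [p*12.279089 + (1-p)*0.000000] = 5.437921; exercise = 0.000000; V(1,1) = max -> 5.437921
  V(0,0) = exp(-r*dt) * [p*34.098696 + (1-p)*5.437921] = 18.108933; exercise = 1.680000; V(0,0) = max -> 18.108933

Answer: Price = V(0,0) = 18.1089


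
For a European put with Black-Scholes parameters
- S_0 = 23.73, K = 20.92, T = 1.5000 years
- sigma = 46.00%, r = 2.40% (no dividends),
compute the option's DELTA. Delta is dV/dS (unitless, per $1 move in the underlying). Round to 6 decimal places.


d1 = 0.5693012315; d2 = 0.0059185907
phi(d1) = 0.3392593298; exp(-qT) = 1.0000000000; exp(-rT) = 0.9646402935
N(-d1) = 0.2845758656
Delta = -exp(-qT) * N(-d1) = -1.0000000000 * 0.2845758656 = -0.284576

Answer: Delta = -0.284576


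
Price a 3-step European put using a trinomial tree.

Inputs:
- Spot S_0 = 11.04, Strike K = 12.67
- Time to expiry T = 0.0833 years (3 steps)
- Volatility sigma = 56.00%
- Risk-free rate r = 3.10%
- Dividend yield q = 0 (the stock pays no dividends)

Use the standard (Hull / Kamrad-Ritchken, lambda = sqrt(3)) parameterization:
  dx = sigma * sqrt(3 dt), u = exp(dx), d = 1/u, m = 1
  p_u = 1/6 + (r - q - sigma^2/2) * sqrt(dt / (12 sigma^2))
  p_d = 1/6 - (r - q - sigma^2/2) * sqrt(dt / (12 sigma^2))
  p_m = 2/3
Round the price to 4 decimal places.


Answer: Price = V(0,0) = 1.8101

Derivation:
dt = T/N = 0.027767; dx = sigma*sqrt(3*dt) = 0.161626
u = exp(dx) = 1.175420; d = 1/u = 0.850760
p_u = 0.155861, p_m = 0.666667, p_d = 0.177473
Discount per step: exp(-r*dt) = 0.999140
Stock lattice S(k, j) with j the centered position index:
  k=0: S(0,+0) = 11.0400
  k=1: S(1,-1) = 9.3924; S(1,+0) = 11.0400; S(1,+1) = 12.9766
  k=2: S(2,-2) = 7.9907; S(2,-1) = 9.3924; S(2,+0) = 11.0400; S(2,+1) = 12.9766; S(2,+2) = 15.2530
  k=3: S(3,-3) = 6.7981; S(3,-2) = 7.9907; S(3,-1) = 9.3924; S(3,+0) = 11.0400; S(3,+1) = 12.9766; S(3,+2) = 15.2530; S(3,+3) = 17.9287
Terminal payoffs V(N, j) = max(K - S_T, 0):
  V(3,-3) = 5.871868; V(3,-2) = 4.679338; V(3,-1) = 3.277615; V(3,+0) = 1.630000; V(3,+1) = 0.000000; V(3,+2) = 0.000000; V(3,+3) = 0.000000
Backward induction: V(k, j) = exp(-r*dt) * [p_u * V(k+1, j+1) + p_m * V(k+1, j) + p_d * V(k+1, j-1)]
  V(2,-2) = exp(-r*dt) * [p_u*3.277615 + p_m*4.679338 + p_d*5.871868] = 4.668486
  V(2,-1) = exp(-r*dt) * [p_u*1.630000 + p_m*3.277615 + p_d*4.679338] = 3.266771
  V(2,+0) = exp(-r*dt) * [p_u*0.000000 + p_m*1.630000 + p_d*3.277615] = 1.666918
  V(2,+1) = exp(-r*dt) * [p_u*0.000000 + p_m*0.000000 + p_d*1.630000] = 0.289032
  V(2,+2) = exp(-r*dt) * [p_u*0.000000 + p_m*0.000000 + p_d*0.000000] = 0.000000
  V(1,-1) = exp(-r*dt) * [p_u*1.666918 + p_m*3.266771 + p_d*4.668486] = 3.263372
  V(1,+0) = exp(-r*dt) * [p_u*0.289032 + p_m*1.666918 + p_d*3.266771] = 1.734596
  V(1,+1) = exp(-r*dt) * [p_u*0.000000 + p_m*0.289032 + p_d*1.666918] = 0.488100
  V(0,+0) = exp(-r*dt) * [p_u*0.488100 + p_m*1.734596 + p_d*3.263372] = 1.810074


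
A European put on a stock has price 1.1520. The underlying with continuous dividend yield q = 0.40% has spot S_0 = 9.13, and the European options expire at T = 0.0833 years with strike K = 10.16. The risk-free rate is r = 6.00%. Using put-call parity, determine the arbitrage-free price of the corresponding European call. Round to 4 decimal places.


Answer: Call price = 0.1696

Derivation:
Put-call parity: C - P = S_0 * exp(-qT) - K * exp(-rT).
S_0 * exp(-qT) = 9.1300 * 0.99966686 = 9.12695839
K * exp(-rT) = 10.1600 * 0.99501447 = 10.10934701
C = P + S*exp(-qT) - K*exp(-rT)
C = 1.1520 + 9.12695839 - 10.10934701 = 0.1696


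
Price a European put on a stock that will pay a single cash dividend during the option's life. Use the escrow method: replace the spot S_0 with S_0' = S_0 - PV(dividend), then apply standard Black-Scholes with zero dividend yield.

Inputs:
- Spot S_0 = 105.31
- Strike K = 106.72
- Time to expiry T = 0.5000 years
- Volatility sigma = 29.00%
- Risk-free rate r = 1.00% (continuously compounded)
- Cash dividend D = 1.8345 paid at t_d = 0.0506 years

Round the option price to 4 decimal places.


PV(D) = D * exp(-r * t_d) = 1.8345 * 0.99949413 = 1.83357198
S_0' = S_0 - PV(D) = 105.3100 - 1.83357198 = 103.47642802
d1 = (ln(S_0'/K) + (r + sigma^2/2)*T) / (sigma*sqrt(T)) = -0.02360149
d2 = d1 - sigma*sqrt(T) = -0.22866245
exp(-rT) = 0.99501248
N(-d1) = 0.50941476; N(-d2) = 0.59043436
P = K * exp(-rT) * N(-d2) - S_0' * N(-d1) = 106.7200 * 0.99501248 * 0.59043436 - 103.47642802 * 0.50941476 = 9.9845

Answer: Price = 9.9845


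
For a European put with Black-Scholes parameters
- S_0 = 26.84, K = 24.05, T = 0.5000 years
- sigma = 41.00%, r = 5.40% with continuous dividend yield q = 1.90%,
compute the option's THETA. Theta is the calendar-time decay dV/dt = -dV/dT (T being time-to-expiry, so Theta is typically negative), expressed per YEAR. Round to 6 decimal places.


d1 = 0.5839091725; d2 = 0.2939953922
phi(d1) = 0.3364137445; exp(-qT) = 0.9905449824; exp(-rT) = 0.9733612415
Theta = -S*exp(-qT)*phi(d1)*sigma/(2*sqrt(T)) + r*K*exp(-rT)*N(-d2) - q*S*exp(-qT)*N(-d1)
N(-d1) = 0.2796407108; N(-d2) = 0.3843807122; sqrt(T) = 0.7071067812
Term 1 = -26.8400 * 0.9905449824 * 0.3364137445 * 0.4100 / (2 * 0.7071067812) = -2.5929808166
Term 2 = 0.0540 * 24.0500 * 0.9733612415 * 0.3843807122 = 0.4858972897
Term 3 = -0.0190 * 26.8400 * 0.9905449824 * 0.2796407108 = -0.1412572386
Theta = -2.5929808166 + (0.4858972897) + (-0.1412572386) = -2.248341

Answer: Theta = -2.248341


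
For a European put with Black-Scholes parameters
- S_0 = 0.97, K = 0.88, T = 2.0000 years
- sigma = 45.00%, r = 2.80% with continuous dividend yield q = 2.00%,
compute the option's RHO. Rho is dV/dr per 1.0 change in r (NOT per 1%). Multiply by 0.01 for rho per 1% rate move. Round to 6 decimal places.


d1 = 0.4963483631; d2 = -0.1400477400
phi(d1) = 0.3527063697; exp(-qT) = 0.9607894392; exp(-rT) = 0.9455391359
N(-d2) = 0.5556888645
Rho = -K*T*exp(-rT)*N(-d2) = -0.8800 * 2.0000 * 0.9455391359 * 0.5556888645 = -0.924749

Answer: Rho = -0.924749


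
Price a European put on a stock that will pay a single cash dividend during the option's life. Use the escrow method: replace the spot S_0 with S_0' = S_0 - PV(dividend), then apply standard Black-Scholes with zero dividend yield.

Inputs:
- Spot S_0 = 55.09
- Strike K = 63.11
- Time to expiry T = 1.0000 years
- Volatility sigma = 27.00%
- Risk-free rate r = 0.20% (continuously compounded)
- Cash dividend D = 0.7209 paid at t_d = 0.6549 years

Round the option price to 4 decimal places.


Answer: Price = 11.5129

Derivation:
PV(D) = D * exp(-r * t_d) = 0.7209 * 0.99869106 = 0.71995638
S_0' = S_0 - PV(D) = 55.0900 - 0.71995638 = 54.37004362
d1 = (ln(S_0'/K) + (r + sigma^2/2)*T) / (sigma*sqrt(T)) = -0.40968853
d2 = d1 - sigma*sqrt(T) = -0.67968853
exp(-rT) = 0.99800200
N(-d1) = 0.65898278; N(-d2) = 0.75164915
P = K * exp(-rT) * N(-d2) - S_0' * N(-d1) = 63.1100 * 0.99800200 * 0.75164915 - 54.37004362 * 0.65898278 = 11.5129


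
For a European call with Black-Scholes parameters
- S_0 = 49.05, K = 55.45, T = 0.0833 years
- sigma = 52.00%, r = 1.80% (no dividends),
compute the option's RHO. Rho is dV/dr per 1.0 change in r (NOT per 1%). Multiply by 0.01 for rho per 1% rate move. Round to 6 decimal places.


Answer: Rho = 0.870893

Derivation:
d1 = -0.7321375458; d2 = -0.8822185905
phi(d1) = 0.3051501812; exp(-qT) = 1.0000000000; exp(-rT) = 0.9985017235
N(d2) = 0.1888293053
Rho = K*T*exp(-rT)*N(d2) = 55.4500 * 0.0833 * 0.9985017235 * 0.1888293053 = 0.870893


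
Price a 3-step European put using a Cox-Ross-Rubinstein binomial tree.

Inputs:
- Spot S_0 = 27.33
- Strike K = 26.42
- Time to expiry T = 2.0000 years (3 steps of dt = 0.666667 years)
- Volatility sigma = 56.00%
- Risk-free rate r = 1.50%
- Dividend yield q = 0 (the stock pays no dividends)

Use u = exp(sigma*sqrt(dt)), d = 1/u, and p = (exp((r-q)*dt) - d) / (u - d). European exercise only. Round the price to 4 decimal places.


dt = T/N = 0.666667
u = exp(sigma*sqrt(dt)) = 1.579705; d = 1/u = 0.633030
p = (exp((r-q)*dt) - d) / (u - d) = 0.398258
Discount per step: exp(-r*dt) = 0.990050
Stock lattice S(k, i) with i counting down-moves:
  k=0: S(0,0) = 27.3300
  k=1: S(1,0) = 43.1733; S(1,1) = 17.3007
  k=2: S(2,0) = 68.2011; S(2,1) = 27.3300; S(2,2) = 10.9519
  k=3: S(3,0) = 107.7377; S(3,1) = 43.1733; S(3,2) = 17.3007; S(3,3) = 6.9328
Terminal payoffs V(N, i) = max(K - S_T, 0):
  V(3,0) = 0.000000; V(3,1) = 0.000000; V(3,2) = 9.119301; V(3,3) = 19.487152
Backward induction: V(k, i) = exp(-r*dt) * [p * V(k+1, i) + (1-p) * V(k+1, i+1)].
  V(2,0) = exp(-r*dt) * [p*0.000000 + (1-p)*0.000000] = 0.000000
  V(2,1) = exp(-r*dt) * [p*0.000000 + (1-p)*9.119301] = 5.432870
  V(2,2) = exp(-r*dt) * [p*9.119301 + (1-p)*19.487152] = 15.205262
  V(1,0) = exp(-r*dt) * [p*0.000000 + (1-p)*5.432870] = 3.236660
  V(1,1) = exp(-r*dt) * [p*5.432870 + (1-p)*15.205262] = 11.200764
  V(0,0) = exp(-r*dt) * [p*3.236660 + (1-p)*11.200764] = 7.949110

Answer: Price = V(0,0) = 7.9491


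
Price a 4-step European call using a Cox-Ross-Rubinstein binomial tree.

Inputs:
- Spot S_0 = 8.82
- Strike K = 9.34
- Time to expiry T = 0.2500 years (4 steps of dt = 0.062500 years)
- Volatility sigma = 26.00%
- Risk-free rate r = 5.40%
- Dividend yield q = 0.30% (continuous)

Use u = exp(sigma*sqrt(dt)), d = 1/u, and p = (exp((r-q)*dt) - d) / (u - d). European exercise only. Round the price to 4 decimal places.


Answer: Price = V(0,0) = 0.3178

Derivation:
dt = T/N = 0.062500
u = exp(sigma*sqrt(dt)) = 1.067159; d = 1/u = 0.937067
p = (exp((r-q)*dt) - d) / (u - d) = 0.508297
Discount per step: exp(-r*dt) = 0.996631
Stock lattice S(k, i) with i counting down-moves:
  k=0: S(0,0) = 8.8200
  k=1: S(1,0) = 9.4123; S(1,1) = 8.2649
  k=2: S(2,0) = 10.0445; S(2,1) = 8.8200; S(2,2) = 7.7448
  k=3: S(3,0) = 10.7190; S(3,1) = 9.4123; S(3,2) = 8.2649; S(3,3) = 7.2574
  k=4: S(4,0) = 11.4389; S(4,1) = 10.0445; S(4,2) = 8.8200; S(4,3) = 7.7448; S(4,4) = 6.8007
Terminal payoffs V(N, i) = max(S_T - K, 0):
  V(4,0) = 2.098923; V(4,1) = 0.704466; V(4,2) = 0.000000; V(4,3) = 0.000000; V(4,4) = 0.000000
Backward induction: V(k, i) = exp(-r*dt) * [p * V(k+1, i) + (1-p) * V(k+1, i+1)].
  V(3,0) = exp(-r*dt) * [p*2.098923 + (1-p)*0.704466] = 1.408503
  V(3,1) = exp(-r*dt) * [p*0.704466 + (1-p)*0.000000] = 0.356871
  V(3,2) = exp(-r*dt) * [p*0.000000 + (1-p)*0.000000] = 0.000000
  V(3,3) = exp(-r*dt) * [p*0.000000 + (1-p)*0.000000] = 0.000000
  V(2,0) = exp(-r*dt) * [p*1.408503 + (1-p)*0.356871] = 0.888409
  V(2,1) = exp(-r*dt) * [p*0.356871 + (1-p)*0.000000] = 0.180785
  V(2,2) = exp(-r*dt) * [p*0.000000 + (1-p)*0.000000] = 0.000000
  V(1,0) = exp(-r*dt) * [p*0.888409 + (1-p)*0.180785] = 0.538647
  V(1,1) = exp(-r*dt) * [p*0.180785 + (1-p)*0.000000] = 0.091583
  V(0,0) = exp(-r*dt) * [p*0.538647 + (1-p)*0.091583] = 0.317750


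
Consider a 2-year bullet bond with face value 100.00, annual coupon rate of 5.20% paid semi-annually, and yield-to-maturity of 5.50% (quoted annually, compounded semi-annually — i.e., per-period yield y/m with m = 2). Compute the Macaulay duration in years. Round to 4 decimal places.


Coupon per period c = face * coupon_rate / m = 2.600000
Periods per year m = 2; per-period yield y/m = 0.027500
Number of cashflows N = 4
Cashflows (t years, CF_t, discount factor 1/(1+y/m)^(m*t), PV):
  t = 0.5000: CF_t = 2.600000, DF = 0.973236, PV = 2.530414
  t = 1.0000: CF_t = 2.600000, DF = 0.947188, PV = 2.462690
  t = 1.5000: CF_t = 2.600000, DF = 0.921838, PV = 2.396778
  t = 2.0000: CF_t = 102.600000, DF = 0.897166, PV = 92.049204
Price P = sum_t PV_t = 99.439086
Macaulay numerator sum_t t * PV_t:
  t * PV_t at t = 0.5000: 1.265207
  t * PV_t at t = 1.0000: 2.462690
  t * PV_t at t = 1.5000: 3.595167
  t * PV_t at t = 2.0000: 184.098409
Macaulay duration D = (sum_t t * PV_t) / P = 191.421472 / 99.439086 = 1.925012

Answer: Macaulay duration = 1.9250 years


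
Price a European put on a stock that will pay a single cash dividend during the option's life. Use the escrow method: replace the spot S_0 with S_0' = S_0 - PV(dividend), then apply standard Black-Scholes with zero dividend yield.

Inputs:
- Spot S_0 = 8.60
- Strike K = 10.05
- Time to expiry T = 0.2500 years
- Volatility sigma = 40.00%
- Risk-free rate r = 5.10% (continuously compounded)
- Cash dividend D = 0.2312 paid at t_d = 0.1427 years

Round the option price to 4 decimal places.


PV(D) = D * exp(-r * t_d) = 0.2312 * 0.99274872 = 0.22952350
S_0' = S_0 - PV(D) = 8.6000 - 0.22952350 = 8.37047650
d1 = (ln(S_0'/K) + (r + sigma^2/2)*T) / (sigma*sqrt(T)) = -0.75055911
d2 = d1 - sigma*sqrt(T) = -0.95055911
exp(-rT) = 0.98733094
N(-d1) = 0.77354098; N(-d2) = 0.82908588
P = K * exp(-rT) * N(-d2) - S_0' * N(-d1) = 10.0500 * 0.98733094 * 0.82908588 - 8.37047650 * 0.77354098 = 1.7518

Answer: Price = 1.7518


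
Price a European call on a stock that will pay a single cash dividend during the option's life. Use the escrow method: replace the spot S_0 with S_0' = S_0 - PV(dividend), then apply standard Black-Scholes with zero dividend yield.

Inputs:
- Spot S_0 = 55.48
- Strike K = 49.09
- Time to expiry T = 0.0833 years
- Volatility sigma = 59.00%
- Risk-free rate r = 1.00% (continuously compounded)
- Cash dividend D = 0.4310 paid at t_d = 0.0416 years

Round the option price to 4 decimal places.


PV(D) = D * exp(-r * t_d) = 0.4310 * 0.99958409 = 0.43082074
S_0' = S_0 - PV(D) = 55.4800 - 0.43082074 = 55.04917926
d1 = (ln(S_0'/K) + (r + sigma^2/2)*T) / (sigma*sqrt(T)) = 0.76285952
d2 = d1 - sigma*sqrt(T) = 0.59257526
exp(-rT) = 0.99916735
N(d1) = 0.77722641; N(d2) = 0.72326728
C = S_0' * N(d1) - K * exp(-rT) * N(d2) = 55.04917926 * 0.77722641 - 49.0900 * 0.99916735 * 0.72326728 = 7.3100

Answer: Price = 7.3100


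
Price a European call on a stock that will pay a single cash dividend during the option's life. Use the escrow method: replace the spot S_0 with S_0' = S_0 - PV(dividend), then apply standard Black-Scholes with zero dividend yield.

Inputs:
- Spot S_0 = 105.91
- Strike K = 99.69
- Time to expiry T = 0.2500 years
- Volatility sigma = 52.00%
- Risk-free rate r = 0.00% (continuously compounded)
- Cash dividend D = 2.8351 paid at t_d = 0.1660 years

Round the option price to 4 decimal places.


PV(D) = D * exp(-r * t_d) = 2.8351 * 1.00000000 = 2.83510000
S_0' = S_0 - PV(D) = 105.9100 - 2.83510000 = 103.07490000
d1 = (ln(S_0'/K) + (r + sigma^2/2)*T) / (sigma*sqrt(T)) = 0.25842514
d2 = d1 - sigma*sqrt(T) = -0.00157486
exp(-rT) = 1.00000000
N(d1) = 0.60196059; N(d2) = 0.49937172
C = S_0' * N(d1) - K * exp(-rT) * N(d2) = 103.07490000 * 0.60196059 - 99.6900 * 1.00000000 * 0.49937172 = 12.2647

Answer: Price = 12.2647


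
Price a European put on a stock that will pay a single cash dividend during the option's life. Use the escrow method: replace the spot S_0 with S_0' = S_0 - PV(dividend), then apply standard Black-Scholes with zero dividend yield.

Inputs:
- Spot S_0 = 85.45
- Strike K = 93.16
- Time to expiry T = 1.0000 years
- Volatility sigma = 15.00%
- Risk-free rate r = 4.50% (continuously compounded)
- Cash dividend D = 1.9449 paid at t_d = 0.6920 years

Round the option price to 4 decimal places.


Answer: Price = 8.3656

Derivation:
PV(D) = D * exp(-r * t_d) = 1.9449 * 0.96933986 = 1.88526909
S_0' = S_0 - PV(D) = 85.4500 - 1.88526909 = 83.56473091
d1 = (ln(S_0'/K) + (r + sigma^2/2)*T) / (sigma*sqrt(T)) = -0.34964595
d2 = d1 - sigma*sqrt(T) = -0.49964595
exp(-rT) = 0.95599748
N(-d1) = 0.63669779; N(-d2) = 0.69133780
P = K * exp(-rT) * N(-d2) - S_0' * N(-d1) = 93.1600 * 0.95599748 * 0.69133780 - 83.56473091 * 0.63669779 = 8.3656


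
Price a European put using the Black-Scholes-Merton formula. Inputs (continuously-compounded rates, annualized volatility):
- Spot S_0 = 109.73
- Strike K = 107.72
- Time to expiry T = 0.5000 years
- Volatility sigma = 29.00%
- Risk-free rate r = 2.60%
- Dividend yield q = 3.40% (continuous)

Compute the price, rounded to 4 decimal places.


d1 = (ln(S/K) + (r - q + 0.5*sigma^2) * T) / (sigma * sqrt(T)) = 0.17318037
d2 = d1 - sigma * sqrt(T) = -0.03188059
exp(-rT) = 0.98708414; exp(-qT) = 0.98314368
P = K * exp(-rT) * N(-d2) - S_0 * exp(-qT) * N(-d1)
N(-d1) = 0.43125482; N(-d2) = 0.51271636
P = 107.7200 * 0.98708414 * 0.51271636 - 109.7300 * 0.98314368 * 0.43125482 = 7.9925

Answer: Price = 7.9925


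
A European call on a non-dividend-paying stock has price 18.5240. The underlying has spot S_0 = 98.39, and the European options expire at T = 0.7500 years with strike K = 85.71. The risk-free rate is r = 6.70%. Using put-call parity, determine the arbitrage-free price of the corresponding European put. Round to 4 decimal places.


Put-call parity: C - P = S_0 * exp(-qT) - K * exp(-rT).
S_0 * exp(-qT) = 98.3900 * 1.00000000 = 98.39000000
K * exp(-rT) = 85.7100 * 0.95099165 = 81.50949405
P = C - S*exp(-qT) + K*exp(-rT)
P = 18.5240 - 98.39000000 + 81.50949405 = 1.6435

Answer: Put price = 1.6435


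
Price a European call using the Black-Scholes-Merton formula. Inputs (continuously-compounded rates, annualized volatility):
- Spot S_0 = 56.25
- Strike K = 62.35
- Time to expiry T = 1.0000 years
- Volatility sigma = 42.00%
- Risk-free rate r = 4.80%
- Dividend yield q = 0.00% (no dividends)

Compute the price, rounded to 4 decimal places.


d1 = (ln(S/K) + (r - q + 0.5*sigma^2) * T) / (sigma * sqrt(T)) = 0.07914850
d2 = d1 - sigma * sqrt(T) = -0.34085150
exp(-rT) = 0.95313379; exp(-qT) = 1.00000000
C = S_0 * exp(-qT) * N(d1) - K * exp(-rT) * N(d2)
N(d1) = 0.53154275; N(d2) = 0.36660769
C = 56.2500 * 1.00000000 * 0.53154275 - 62.3500 * 0.95313379 * 0.36660769 = 8.1126

Answer: Price = 8.1126


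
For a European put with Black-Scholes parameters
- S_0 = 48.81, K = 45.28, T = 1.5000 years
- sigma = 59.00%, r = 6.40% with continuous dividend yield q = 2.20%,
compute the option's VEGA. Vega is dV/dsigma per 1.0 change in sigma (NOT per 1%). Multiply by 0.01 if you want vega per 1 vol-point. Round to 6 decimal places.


Answer: Vega = 19.809686

Derivation:
d1 = 0.5523734659; d2 = -0.1702260082
phi(d1) = 0.3424955013; exp(-qT) = 0.9675385596; exp(-rT) = 0.9084640161
Vega = S * exp(-qT) * phi(d1) * sqrt(T) = 48.8100 * 0.9675385596 * 0.3424955013 * 1.2247448714 = 19.809686


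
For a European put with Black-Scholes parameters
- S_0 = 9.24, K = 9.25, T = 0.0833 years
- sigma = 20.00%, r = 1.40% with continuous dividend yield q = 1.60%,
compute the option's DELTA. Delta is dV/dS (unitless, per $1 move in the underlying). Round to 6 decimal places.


d1 = 0.0072368149; d2 = -0.0504866639
phi(d1) = 0.3989318339; exp(-qT) = 0.9986680878; exp(-rT) = 0.9988344797
N(-d1) = 0.4971129538
Delta = -exp(-qT) * N(-d1) = -0.9986680878 * 0.4971129538 = -0.496451

Answer: Delta = -0.496451


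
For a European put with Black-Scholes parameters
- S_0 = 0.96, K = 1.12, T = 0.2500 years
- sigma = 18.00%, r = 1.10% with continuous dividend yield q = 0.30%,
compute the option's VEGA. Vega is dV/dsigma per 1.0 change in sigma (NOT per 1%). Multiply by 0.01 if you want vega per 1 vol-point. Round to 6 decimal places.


Answer: Vega = 0.049410

Derivation:
d1 = -1.6455631092; d2 = -1.7355631092
phi(d1) = 0.1030153259; exp(-qT) = 0.9992502812; exp(-rT) = 0.9972537778
Vega = S * exp(-qT) * phi(d1) * sqrt(T) = 0.9600 * 0.9992502812 * 0.1030153259 * 0.5000000000 = 0.049410


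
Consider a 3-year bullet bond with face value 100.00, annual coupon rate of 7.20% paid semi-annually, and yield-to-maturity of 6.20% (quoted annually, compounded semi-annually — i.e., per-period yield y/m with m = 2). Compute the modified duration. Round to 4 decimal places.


Answer: Modified duration = 2.6722

Derivation:
Coupon per period c = face * coupon_rate / m = 3.600000
Periods per year m = 2; per-period yield y/m = 0.031000
Number of cashflows N = 6
Cashflows (t years, CF_t, discount factor 1/(1+y/m)^(m*t), PV):
  t = 0.5000: CF_t = 3.600000, DF = 0.969932, PV = 3.491756
  t = 1.0000: CF_t = 3.600000, DF = 0.940768, PV = 3.386766
  t = 1.5000: CF_t = 3.600000, DF = 0.912481, PV = 3.284933
  t = 2.0000: CF_t = 3.600000, DF = 0.885045, PV = 3.186162
  t = 2.5000: CF_t = 3.600000, DF = 0.858434, PV = 3.090361
  t = 3.0000: CF_t = 103.600000, DF = 0.832622, PV = 86.259664
Price P = sum_t PV_t = 102.699641
First compute Macaulay numerator sum_t t * PV_t:
  t * PV_t at t = 0.5000: 1.745878
  t * PV_t at t = 1.0000: 3.386766
  t * PV_t at t = 1.5000: 4.927399
  t * PV_t at t = 2.0000: 6.372324
  t * PV_t at t = 2.5000: 7.725902
  t * PV_t at t = 3.0000: 258.778993
Macaulay duration D = 282.937262 / 102.699641 = 2.754998
Modified duration = D / (1 + y/m) = 2.754998 / (1 + 0.031000) = 2.672161


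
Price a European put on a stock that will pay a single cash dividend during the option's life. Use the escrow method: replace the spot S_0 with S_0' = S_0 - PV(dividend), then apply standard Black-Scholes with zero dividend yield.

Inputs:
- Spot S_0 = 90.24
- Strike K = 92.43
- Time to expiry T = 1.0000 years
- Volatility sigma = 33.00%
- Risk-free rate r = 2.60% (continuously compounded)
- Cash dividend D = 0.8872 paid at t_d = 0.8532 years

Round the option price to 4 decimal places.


Answer: Price = 12.1036

Derivation:
PV(D) = D * exp(-r * t_d) = 0.8872 * 0.97806104 = 0.86773575
S_0' = S_0 - PV(D) = 90.2400 - 0.86773575 = 89.37226425
d1 = (ln(S_0'/K) + (r + sigma^2/2)*T) / (sigma*sqrt(T)) = 0.14184482
d2 = d1 - sigma*sqrt(T) = -0.18815518
exp(-rT) = 0.97433509
N(-d1) = 0.44360129; N(-d2) = 0.57462250
P = K * exp(-rT) * N(-d2) - S_0' * N(-d1) = 92.4300 * 0.97433509 * 0.57462250 - 89.37226425 * 0.44360129 = 12.1036


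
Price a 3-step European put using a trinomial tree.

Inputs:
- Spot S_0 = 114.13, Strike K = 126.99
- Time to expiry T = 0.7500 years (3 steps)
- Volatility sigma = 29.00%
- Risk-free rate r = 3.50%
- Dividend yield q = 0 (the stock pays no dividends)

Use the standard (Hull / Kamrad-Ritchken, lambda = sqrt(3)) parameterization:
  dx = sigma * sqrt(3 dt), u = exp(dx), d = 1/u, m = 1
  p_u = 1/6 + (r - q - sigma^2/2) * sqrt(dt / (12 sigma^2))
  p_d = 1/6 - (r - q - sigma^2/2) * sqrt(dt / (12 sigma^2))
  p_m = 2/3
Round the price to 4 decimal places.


Answer: Price = V(0,0) = 17.6949

Derivation:
dt = T/N = 0.250000; dx = sigma*sqrt(3*dt) = 0.251147
u = exp(dx) = 1.285500; d = 1/u = 0.777908
p_u = 0.163158, p_m = 0.666667, p_d = 0.170176
Discount per step: exp(-r*dt) = 0.991288
Stock lattice S(k, j) with j the centered position index:
  k=0: S(0,+0) = 114.1300
  k=1: S(1,-1) = 88.7826; S(1,+0) = 114.1300; S(1,+1) = 146.7141
  k=2: S(2,-2) = 69.0647; S(2,-1) = 88.7826; S(2,+0) = 114.1300; S(2,+1) = 146.7141; S(2,+2) = 188.6009
  k=3: S(3,-3) = 53.7259; S(3,-2) = 69.0647; S(3,-1) = 88.7826; S(3,+0) = 114.1300; S(3,+1) = 146.7141; S(3,+2) = 188.6009; S(3,+3) = 242.4463
Terminal payoffs V(N, j) = max(K - S_T, 0):
  V(3,-3) = 73.264054; V(3,-2) = 57.925323; V(3,-1) = 38.207391; V(3,+0) = 12.860000; V(3,+1) = 0.000000; V(3,+2) = 0.000000; V(3,+3) = 0.000000
Backward induction: V(k, j) = exp(-r*dt) * [p_u * V(k+1, j+1) + p_m * V(k+1, j) + p_d * V(k+1, j-1)]
  V(2,-2) = exp(-r*dt) * [p_u*38.207391 + p_m*57.925323 + p_d*73.264054] = 56.819118
  V(2,-1) = exp(-r*dt) * [p_u*12.860000 + p_m*38.207391 + p_d*57.925323] = 37.101217
  V(2,+0) = exp(-r*dt) * [p_u*0.000000 + p_m*12.860000 + p_d*38.207391] = 14.943964
  V(2,+1) = exp(-r*dt) * [p_u*0.000000 + p_m*0.000000 + p_d*12.860000] = 2.169392
  V(2,+2) = exp(-r*dt) * [p_u*0.000000 + p_m*0.000000 + p_d*0.000000] = 0.000000
  V(1,-1) = exp(-r*dt) * [p_u*14.943964 + p_m*37.101217 + p_d*56.819118] = 36.520636
  V(1,+0) = exp(-r*dt) * [p_u*2.169392 + p_m*14.943964 + p_d*37.101217] = 16.485436
  V(1,+1) = exp(-r*dt) * [p_u*0.000000 + p_m*2.169392 + p_d*14.943964] = 3.954604
  V(0,+0) = exp(-r*dt) * [p_u*3.954604 + p_m*16.485436 + p_d*36.520636] = 17.694925


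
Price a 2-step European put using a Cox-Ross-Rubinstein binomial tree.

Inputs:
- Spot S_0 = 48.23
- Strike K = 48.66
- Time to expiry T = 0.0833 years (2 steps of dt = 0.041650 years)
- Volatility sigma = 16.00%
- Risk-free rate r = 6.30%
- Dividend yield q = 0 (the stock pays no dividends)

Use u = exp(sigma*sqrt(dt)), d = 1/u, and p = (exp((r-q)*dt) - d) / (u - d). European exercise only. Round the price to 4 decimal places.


Answer: Price = V(0,0) = 0.9708

Derivation:
dt = T/N = 0.041650
u = exp(sigma*sqrt(dt)) = 1.033192; d = 1/u = 0.967874
p = (exp((r-q)*dt) - d) / (u - d) = 0.532062
Discount per step: exp(-r*dt) = 0.997379
Stock lattice S(k, i) with i counting down-moves:
  k=0: S(0,0) = 48.2300
  k=1: S(1,0) = 49.8309; S(1,1) = 46.6806
  k=2: S(2,0) = 51.4849; S(2,1) = 48.2300; S(2,2) = 45.1809
Terminal payoffs V(N, i) = max(K - S_T, 0):
  V(2,0) = 0.000000; V(2,1) = 0.430000; V(2,2) = 3.479094
Backward induction: V(k, i) = exp(-r*dt) * [p * V(k+1, i) + (1-p) * V(k+1, i+1)].
  V(1,0) = exp(-r*dt) * [p*0.000000 + (1-p)*0.430000] = 0.200686
  V(1,1) = exp(-r*dt) * [p*0.430000 + (1-p)*3.479094] = 1.851921
  V(0,0) = exp(-r*dt) * [p*0.200686 + (1-p)*1.851921] = 0.970811


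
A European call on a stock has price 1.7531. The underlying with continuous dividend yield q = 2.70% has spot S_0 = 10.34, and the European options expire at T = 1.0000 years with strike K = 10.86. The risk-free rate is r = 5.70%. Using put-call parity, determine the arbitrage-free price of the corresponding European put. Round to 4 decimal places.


Answer: Put price = 1.9468

Derivation:
Put-call parity: C - P = S_0 * exp(-qT) - K * exp(-rT).
S_0 * exp(-qT) = 10.3400 * 0.97336124 = 10.06455524
K * exp(-rT) = 10.8600 * 0.94459407 = 10.25829159
P = C - S*exp(-qT) + K*exp(-rT)
P = 1.7531 - 10.06455524 + 10.25829159 = 1.9468


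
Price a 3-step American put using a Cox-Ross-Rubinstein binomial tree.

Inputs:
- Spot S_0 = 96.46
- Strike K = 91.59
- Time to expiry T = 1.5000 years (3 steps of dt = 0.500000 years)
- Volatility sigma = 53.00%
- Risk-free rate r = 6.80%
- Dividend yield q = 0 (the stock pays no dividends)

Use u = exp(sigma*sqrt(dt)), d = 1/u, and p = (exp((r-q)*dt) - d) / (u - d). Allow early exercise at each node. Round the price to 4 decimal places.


Answer: Price = V(0,0) = 19.0778

Derivation:
dt = T/N = 0.500000
u = exp(sigma*sqrt(dt)) = 1.454652; d = 1/u = 0.687450
p = (exp((r-q)*dt) - d) / (u - d) = 0.452469
Discount per step: exp(-r*dt) = 0.966572
Stock lattice S(k, i) with i counting down-moves:
  k=0: S(0,0) = 96.4600
  k=1: S(1,0) = 140.3157; S(1,1) = 66.3114
  k=2: S(2,0) = 204.1105; S(2,1) = 96.4600; S(2,2) = 45.5858
  k=3: S(3,0) = 296.9097; S(3,1) = 140.3157; S(3,2) = 66.3114; S(3,3) = 31.3379
Terminal payoffs V(N, i) = max(K - S_T, 0):
  V(3,0) = 0.000000; V(3,1) = 0.000000; V(3,2) = 25.278600; V(3,3) = 60.252087
Backward induction: V(k, i) = exp(-r*dt) * [p * V(k+1, i) + (1-p) * V(k+1, i+1)]; then take max(V_cont, immediate exercise) for American.
  V(2,0) = exp(-r*dt) * [p*0.000000 + (1-p)*0.000000] = 0.000000; exercise = 0.000000; V(2,0) = max -> 0.000000
  V(2,1) = exp(-r*dt) * [p*0.000000 + (1-p)*25.278600] = 13.378149; exercise = 0.000000; V(2,1) = max -> 13.378149
  V(2,2) = exp(-r*dt) * [p*25.278600 + (1-p)*60.252087] = 42.942531; exercise = 46.004247; V(2,2) = max -> 46.004247
  V(1,0) = exp(-r*dt) * [p*0.000000 + (1-p)*13.378149] = 7.080094; exercise = 0.000000; V(1,0) = max -> 7.080094
  V(1,1) = exp(-r*dt) * [p*13.378149 + (1-p)*46.004247] = 30.197590; exercise = 25.278600; V(1,1) = max -> 30.197590
  V(0,0) = exp(-r*dt) * [p*7.080094 + (1-p)*30.197590] = 19.077849; exercise = 0.000000; V(0,0) = max -> 19.077849


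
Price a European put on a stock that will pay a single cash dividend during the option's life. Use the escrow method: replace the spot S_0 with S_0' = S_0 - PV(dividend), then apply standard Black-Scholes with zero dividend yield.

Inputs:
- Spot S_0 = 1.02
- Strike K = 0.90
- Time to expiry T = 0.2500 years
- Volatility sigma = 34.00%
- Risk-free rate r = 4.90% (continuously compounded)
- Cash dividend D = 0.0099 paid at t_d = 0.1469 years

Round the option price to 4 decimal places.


PV(D) = D * exp(-r * t_d) = 0.0099 * 0.99282774 = 0.00982899
S_0' = S_0 - PV(D) = 1.0200 - 0.00982899 = 1.01017101
d1 = (ln(S_0'/K) + (r + sigma^2/2)*T) / (sigma*sqrt(T)) = 0.83635379
d2 = d1 - sigma*sqrt(T) = 0.66635379
exp(-rT) = 0.98782473
N(-d1) = 0.20147795; N(-d2) = 0.25259250
P = K * exp(-rT) * N(-d2) - S_0' * N(-d1) = 0.9000 * 0.98782473 * 0.25259250 - 1.01017101 * 0.20147795 = 0.0210

Answer: Price = 0.0210


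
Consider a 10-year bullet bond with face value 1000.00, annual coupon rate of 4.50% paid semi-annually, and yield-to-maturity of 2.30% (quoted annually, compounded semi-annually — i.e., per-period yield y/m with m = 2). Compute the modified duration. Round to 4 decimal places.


Answer: Modified duration = 8.2525

Derivation:
Coupon per period c = face * coupon_rate / m = 22.500000
Periods per year m = 2; per-period yield y/m = 0.011500
Number of cashflows N = 20
Cashflows (t years, CF_t, discount factor 1/(1+y/m)^(m*t), PV):
  t = 0.5000: CF_t = 22.500000, DF = 0.988631, PV = 22.244192
  t = 1.0000: CF_t = 22.500000, DF = 0.977391, PV = 21.991292
  t = 1.5000: CF_t = 22.500000, DF = 0.966279, PV = 21.741267
  t = 2.0000: CF_t = 22.500000, DF = 0.955293, PV = 21.494085
  t = 2.5000: CF_t = 22.500000, DF = 0.944432, PV = 21.249714
  t = 3.0000: CF_t = 22.500000, DF = 0.933694, PV = 21.008120
  t = 3.5000: CF_t = 22.500000, DF = 0.923079, PV = 20.769274
  t = 4.0000: CF_t = 22.500000, DF = 0.912584, PV = 20.533143
  t = 4.5000: CF_t = 22.500000, DF = 0.902209, PV = 20.299696
  t = 5.0000: CF_t = 22.500000, DF = 0.891951, PV = 20.068904
  t = 5.5000: CF_t = 22.500000, DF = 0.881810, PV = 19.840735
  t = 6.0000: CF_t = 22.500000, DF = 0.871785, PV = 19.615161
  t = 6.5000: CF_t = 22.500000, DF = 0.861873, PV = 19.392151
  t = 7.0000: CF_t = 22.500000, DF = 0.852075, PV = 19.171677
  t = 7.5000: CF_t = 22.500000, DF = 0.842387, PV = 18.953709
  t = 8.0000: CF_t = 22.500000, DF = 0.832810, PV = 18.738220
  t = 8.5000: CF_t = 22.500000, DF = 0.823341, PV = 18.525180
  t = 9.0000: CF_t = 22.500000, DF = 0.813981, PV = 18.314563
  t = 9.5000: CF_t = 22.500000, DF = 0.804726, PV = 18.106340
  t = 10.0000: CF_t = 1022.500000, DF = 0.795577, PV = 813.477555
Price P = sum_t PV_t = 1195.534976
First compute Macaulay numerator sum_t t * PV_t:
  t * PV_t at t = 0.5000: 11.122096
  t * PV_t at t = 1.0000: 21.991292
  t * PV_t at t = 1.5000: 32.611901
  t * PV_t at t = 2.0000: 42.988171
  t * PV_t at t = 2.5000: 53.124284
  t * PV_t at t = 3.0000: 63.024361
  t * PV_t at t = 3.5000: 72.692458
  t * PV_t at t = 4.0000: 82.132570
  t * PV_t at t = 4.5000: 91.348632
  t * PV_t at t = 5.0000: 100.344518
  t * PV_t at t = 5.5000: 109.124043
  t * PV_t at t = 6.0000: 117.690965
  t * PV_t at t = 6.5000: 126.048982
  t * PV_t at t = 7.0000: 134.201737
  t * PV_t at t = 7.5000: 142.152818
  t * PV_t at t = 8.0000: 149.905757
  t * PV_t at t = 8.5000: 157.464030
  t * PV_t at t = 9.0000: 164.831063
  t * PV_t at t = 9.5000: 172.010227
  t * PV_t at t = 10.0000: 8134.775548
Macaulay duration D = 9979.585454 / 1195.534976 = 8.347381
Modified duration = D / (1 + y/m) = 8.347381 / (1 + 0.011500) = 8.252477


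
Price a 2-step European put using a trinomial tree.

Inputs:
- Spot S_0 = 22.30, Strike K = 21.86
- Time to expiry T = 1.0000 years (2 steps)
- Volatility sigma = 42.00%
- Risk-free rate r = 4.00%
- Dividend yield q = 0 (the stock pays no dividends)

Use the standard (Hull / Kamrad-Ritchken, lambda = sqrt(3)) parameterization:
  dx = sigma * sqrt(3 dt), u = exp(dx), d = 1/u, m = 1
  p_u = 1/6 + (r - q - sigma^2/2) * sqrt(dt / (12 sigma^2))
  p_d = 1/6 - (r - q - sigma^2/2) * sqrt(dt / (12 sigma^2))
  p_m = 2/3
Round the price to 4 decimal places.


dt = T/N = 0.500000; dx = sigma*sqrt(3*dt) = 0.514393
u = exp(dx) = 1.672623; d = 1/u = 0.597863
p_u = 0.143241, p_m = 0.666667, p_d = 0.190092
Discount per step: exp(-r*dt) = 0.980199
Stock lattice S(k, j) with j the centered position index:
  k=0: S(0,+0) = 22.3000
  k=1: S(1,-1) = 13.3324; S(1,+0) = 22.3000; S(1,+1) = 37.2995
  k=2: S(2,-2) = 7.9709; S(2,-1) = 13.3324; S(2,+0) = 22.3000; S(2,+1) = 37.2995; S(2,+2) = 62.3880
Terminal payoffs V(N, j) = max(K - S_T, 0):
  V(2,-2) = 13.889071; V(2,-1) = 8.527644; V(2,+0) = 0.000000; V(2,+1) = 0.000000; V(2,+2) = 0.000000
Backward induction: V(k, j) = exp(-r*dt) * [p_u * V(k+1, j+1) + p_m * V(k+1, j) + p_d * V(k+1, j-1)]
  V(1,-1) = exp(-r*dt) * [p_u*0.000000 + p_m*8.527644 + p_d*13.889071] = 8.160450
  V(1,+0) = exp(-r*dt) * [p_u*0.000000 + p_m*0.000000 + p_d*8.527644] = 1.588941
  V(1,+1) = exp(-r*dt) * [p_u*0.000000 + p_m*0.000000 + p_d*0.000000] = 0.000000
  V(0,+0) = exp(-r*dt) * [p_u*0.000000 + p_m*1.588941 + p_d*8.160450] = 2.558841

Answer: Price = V(0,0) = 2.5588


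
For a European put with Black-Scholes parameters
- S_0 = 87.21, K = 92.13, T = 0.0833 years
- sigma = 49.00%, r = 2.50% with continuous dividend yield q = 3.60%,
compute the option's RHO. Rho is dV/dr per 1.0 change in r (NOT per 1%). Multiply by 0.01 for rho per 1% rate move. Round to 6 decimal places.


Answer: Rho = -5.201069

Derivation:
d1 = -0.3238363588; d2 = -0.4652588817
phi(d1) = 0.3785627148; exp(-qT) = 0.9970056919; exp(-rT) = 0.9979196669
N(-d2) = 0.6791269617
Rho = -K*T*exp(-rT)*N(-d2) = -92.1300 * 0.0833 * 0.9979196669 * 0.6791269617 = -5.201069
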